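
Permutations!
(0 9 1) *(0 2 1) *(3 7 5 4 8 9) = (0 3 7 5 4 8 9)(1 2) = [3, 2, 1, 7, 8, 4, 6, 5, 9, 0]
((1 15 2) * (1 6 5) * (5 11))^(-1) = (1 5 11 6 2 15)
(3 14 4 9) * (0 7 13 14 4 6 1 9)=[7, 9, 2, 4, 0, 5, 1, 13, 8, 3, 10, 11, 12, 14, 6]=(0 7 13 14 6 1 9 3 4)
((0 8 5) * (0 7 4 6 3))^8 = (0 8 5 7 4 6 3)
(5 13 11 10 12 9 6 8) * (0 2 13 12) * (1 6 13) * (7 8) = [2, 6, 1, 3, 4, 12, 7, 8, 5, 13, 0, 10, 9, 11] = (0 2 1 6 7 8 5 12 9 13 11 10)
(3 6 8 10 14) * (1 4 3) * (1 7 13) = (1 4 3 6 8 10 14 7 13) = [0, 4, 2, 6, 3, 5, 8, 13, 10, 9, 14, 11, 12, 1, 7]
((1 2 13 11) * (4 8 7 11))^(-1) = (1 11 7 8 4 13 2)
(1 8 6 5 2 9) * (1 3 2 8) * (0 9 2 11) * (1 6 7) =[9, 6, 2, 11, 4, 8, 5, 1, 7, 3, 10, 0] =(0 9 3 11)(1 6 5 8 7)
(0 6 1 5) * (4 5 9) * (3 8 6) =(0 3 8 6 1 9 4 5) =[3, 9, 2, 8, 5, 0, 1, 7, 6, 4]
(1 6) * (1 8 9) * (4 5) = (1 6 8 9)(4 5) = [0, 6, 2, 3, 5, 4, 8, 7, 9, 1]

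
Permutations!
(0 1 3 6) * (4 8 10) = (0 1 3 6)(4 8 10) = [1, 3, 2, 6, 8, 5, 0, 7, 10, 9, 4]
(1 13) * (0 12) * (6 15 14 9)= (0 12)(1 13)(6 15 14 9)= [12, 13, 2, 3, 4, 5, 15, 7, 8, 6, 10, 11, 0, 1, 9, 14]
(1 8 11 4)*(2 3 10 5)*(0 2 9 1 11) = (0 2 3 10 5 9 1 8)(4 11) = [2, 8, 3, 10, 11, 9, 6, 7, 0, 1, 5, 4]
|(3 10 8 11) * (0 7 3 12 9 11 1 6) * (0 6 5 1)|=30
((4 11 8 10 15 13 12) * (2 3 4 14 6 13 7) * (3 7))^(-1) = ((2 7)(3 4 11 8 10 15)(6 13 12 14))^(-1) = (2 7)(3 15 10 8 11 4)(6 14 12 13)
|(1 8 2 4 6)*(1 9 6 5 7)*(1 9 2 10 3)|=12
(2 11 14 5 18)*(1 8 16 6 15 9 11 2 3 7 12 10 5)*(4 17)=(1 8 16 6 15 9 11 14)(3 7 12 10 5 18)(4 17)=[0, 8, 2, 7, 17, 18, 15, 12, 16, 11, 5, 14, 10, 13, 1, 9, 6, 4, 3]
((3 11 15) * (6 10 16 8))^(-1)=((3 11 15)(6 10 16 8))^(-1)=(3 15 11)(6 8 16 10)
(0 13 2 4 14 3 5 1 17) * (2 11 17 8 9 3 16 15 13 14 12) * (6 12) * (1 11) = (0 14 16 15 13 1 8 9 3 5 11 17)(2 4 6 12) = [14, 8, 4, 5, 6, 11, 12, 7, 9, 3, 10, 17, 2, 1, 16, 13, 15, 0]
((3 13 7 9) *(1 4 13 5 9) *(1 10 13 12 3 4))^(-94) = (3 5 9 4 12)(7 13 10)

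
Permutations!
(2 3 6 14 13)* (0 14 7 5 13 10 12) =[14, 1, 3, 6, 4, 13, 7, 5, 8, 9, 12, 11, 0, 2, 10] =(0 14 10 12)(2 3 6 7 5 13)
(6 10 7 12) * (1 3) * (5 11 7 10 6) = (1 3)(5 11 7 12) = [0, 3, 2, 1, 4, 11, 6, 12, 8, 9, 10, 7, 5]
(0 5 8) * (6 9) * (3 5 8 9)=(0 8)(3 5 9 6)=[8, 1, 2, 5, 4, 9, 3, 7, 0, 6]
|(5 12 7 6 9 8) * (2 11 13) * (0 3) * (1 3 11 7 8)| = 9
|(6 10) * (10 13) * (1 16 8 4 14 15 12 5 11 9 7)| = 33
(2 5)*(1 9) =(1 9)(2 5) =[0, 9, 5, 3, 4, 2, 6, 7, 8, 1]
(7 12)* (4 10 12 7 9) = (4 10 12 9) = [0, 1, 2, 3, 10, 5, 6, 7, 8, 4, 12, 11, 9]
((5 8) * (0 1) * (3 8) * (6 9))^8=(9)(3 5 8)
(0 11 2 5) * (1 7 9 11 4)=(0 4 1 7 9 11 2 5)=[4, 7, 5, 3, 1, 0, 6, 9, 8, 11, 10, 2]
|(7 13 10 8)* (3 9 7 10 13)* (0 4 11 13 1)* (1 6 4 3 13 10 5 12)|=|(0 3 9 7 13 6 4 11 10 8 5 12 1)|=13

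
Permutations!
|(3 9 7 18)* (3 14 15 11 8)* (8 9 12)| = 6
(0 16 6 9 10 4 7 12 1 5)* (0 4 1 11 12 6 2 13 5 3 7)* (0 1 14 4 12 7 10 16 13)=(0 13 5 12 11 7 6 9 16 2)(1 3 10 14 4)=[13, 3, 0, 10, 1, 12, 9, 6, 8, 16, 14, 7, 11, 5, 4, 15, 2]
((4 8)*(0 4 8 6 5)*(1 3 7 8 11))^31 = (0 5 6 4)(1 3 7 8 11) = ((0 4 6 5)(1 3 7 8 11))^31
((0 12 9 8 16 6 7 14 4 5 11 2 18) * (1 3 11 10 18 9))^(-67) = ((0 12 1 3 11 2 9 8 16 6 7 14 4 5 10 18))^(-67) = (0 5 7 8 11 12 10 14 16 2 1 18 4 6 9 3)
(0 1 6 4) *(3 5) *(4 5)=(0 1 6 5 3 4)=[1, 6, 2, 4, 0, 3, 5]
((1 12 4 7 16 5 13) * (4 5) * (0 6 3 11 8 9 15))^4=(0 8 6 9 3 15 11)(4 7 16)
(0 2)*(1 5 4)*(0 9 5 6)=(0 2 9 5 4 1 6)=[2, 6, 9, 3, 1, 4, 0, 7, 8, 5]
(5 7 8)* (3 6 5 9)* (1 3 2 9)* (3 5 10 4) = [0, 5, 9, 6, 3, 7, 10, 8, 1, 2, 4] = (1 5 7 8)(2 9)(3 6 10 4)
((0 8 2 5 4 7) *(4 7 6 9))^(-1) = (0 7 5 2 8)(4 9 6)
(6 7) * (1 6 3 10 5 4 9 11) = (1 6 7 3 10 5 4 9 11) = [0, 6, 2, 10, 9, 4, 7, 3, 8, 11, 5, 1]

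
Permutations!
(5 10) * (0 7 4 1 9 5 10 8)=(10)(0 7 4 1 9 5 8)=[7, 9, 2, 3, 1, 8, 6, 4, 0, 5, 10]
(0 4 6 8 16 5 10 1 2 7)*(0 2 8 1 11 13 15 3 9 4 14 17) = (0 14 17)(1 8 16 5 10 11 13 15 3 9 4 6)(2 7) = [14, 8, 7, 9, 6, 10, 1, 2, 16, 4, 11, 13, 12, 15, 17, 3, 5, 0]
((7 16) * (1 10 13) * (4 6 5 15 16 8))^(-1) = ((1 10 13)(4 6 5 15 16 7 8))^(-1) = (1 13 10)(4 8 7 16 15 5 6)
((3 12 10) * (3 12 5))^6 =(12)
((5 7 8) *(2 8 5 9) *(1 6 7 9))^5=(1 2 5 6 8 9 7)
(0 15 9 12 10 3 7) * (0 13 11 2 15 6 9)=(0 6 9 12 10 3 7 13 11 2 15)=[6, 1, 15, 7, 4, 5, 9, 13, 8, 12, 3, 2, 10, 11, 14, 0]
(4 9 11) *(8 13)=(4 9 11)(8 13)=[0, 1, 2, 3, 9, 5, 6, 7, 13, 11, 10, 4, 12, 8]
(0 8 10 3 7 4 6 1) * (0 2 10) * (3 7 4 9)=(0 8)(1 2 10 7 9 3 4 6)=[8, 2, 10, 4, 6, 5, 1, 9, 0, 3, 7]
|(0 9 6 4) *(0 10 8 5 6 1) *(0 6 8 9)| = 10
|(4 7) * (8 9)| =|(4 7)(8 9)| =2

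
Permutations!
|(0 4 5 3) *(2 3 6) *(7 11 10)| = |(0 4 5 6 2 3)(7 11 10)| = 6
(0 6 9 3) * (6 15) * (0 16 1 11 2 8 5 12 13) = (0 15 6 9 3 16 1 11 2 8 5 12 13) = [15, 11, 8, 16, 4, 12, 9, 7, 5, 3, 10, 2, 13, 0, 14, 6, 1]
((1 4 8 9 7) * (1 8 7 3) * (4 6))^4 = (1 8 6 9 4 3 7)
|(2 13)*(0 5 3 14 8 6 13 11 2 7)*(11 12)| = |(0 5 3 14 8 6 13 7)(2 12 11)| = 24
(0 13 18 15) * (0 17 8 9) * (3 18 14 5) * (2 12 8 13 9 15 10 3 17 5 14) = (0 9)(2 12 8 15 5 17 13)(3 18 10) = [9, 1, 12, 18, 4, 17, 6, 7, 15, 0, 3, 11, 8, 2, 14, 5, 16, 13, 10]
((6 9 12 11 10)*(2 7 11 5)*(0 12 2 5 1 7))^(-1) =((0 12 1 7 11 10 6 9 2))^(-1) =(0 2 9 6 10 11 7 1 12)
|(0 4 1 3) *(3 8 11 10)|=7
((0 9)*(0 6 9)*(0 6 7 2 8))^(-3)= (0 7)(2 6)(8 9)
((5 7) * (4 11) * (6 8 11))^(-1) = ((4 6 8 11)(5 7))^(-1) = (4 11 8 6)(5 7)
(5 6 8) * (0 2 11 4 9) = (0 2 11 4 9)(5 6 8) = [2, 1, 11, 3, 9, 6, 8, 7, 5, 0, 10, 4]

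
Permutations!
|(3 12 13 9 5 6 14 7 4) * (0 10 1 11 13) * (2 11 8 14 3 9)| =12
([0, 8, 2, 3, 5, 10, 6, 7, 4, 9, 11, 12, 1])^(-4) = [0, 5, 2, 3, 11, 12, 6, 7, 10, 9, 1, 8, 4]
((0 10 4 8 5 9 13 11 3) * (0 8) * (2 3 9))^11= (0 4 10)(2 5 8 3)(9 11 13)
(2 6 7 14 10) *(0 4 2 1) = (0 4 2 6 7 14 10 1) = [4, 0, 6, 3, 2, 5, 7, 14, 8, 9, 1, 11, 12, 13, 10]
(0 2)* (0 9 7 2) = [0, 1, 9, 3, 4, 5, 6, 2, 8, 7] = (2 9 7)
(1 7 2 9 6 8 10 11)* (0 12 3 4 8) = [12, 7, 9, 4, 8, 5, 0, 2, 10, 6, 11, 1, 3] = (0 12 3 4 8 10 11 1 7 2 9 6)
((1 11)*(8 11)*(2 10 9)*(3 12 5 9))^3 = ((1 8 11)(2 10 3 12 5 9))^3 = (2 12)(3 9)(5 10)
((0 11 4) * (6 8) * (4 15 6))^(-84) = (15)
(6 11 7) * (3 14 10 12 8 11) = (3 14 10 12 8 11 7 6) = [0, 1, 2, 14, 4, 5, 3, 6, 11, 9, 12, 7, 8, 13, 10]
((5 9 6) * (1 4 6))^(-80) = (9)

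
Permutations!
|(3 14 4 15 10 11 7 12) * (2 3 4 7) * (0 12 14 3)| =|(0 12 4 15 10 11 2)(7 14)| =14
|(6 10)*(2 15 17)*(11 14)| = 6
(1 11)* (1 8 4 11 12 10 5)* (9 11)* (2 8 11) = (1 12 10 5)(2 8 4 9) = [0, 12, 8, 3, 9, 1, 6, 7, 4, 2, 5, 11, 10]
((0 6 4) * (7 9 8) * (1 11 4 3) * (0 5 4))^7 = (0 3 11 6 1)(4 5)(7 9 8)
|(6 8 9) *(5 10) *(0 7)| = 6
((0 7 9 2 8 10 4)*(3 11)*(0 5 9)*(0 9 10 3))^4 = ((0 7 9 2 8 3 11)(4 5 10))^4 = (0 8 7 3 9 11 2)(4 5 10)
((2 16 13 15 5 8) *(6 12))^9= (2 15)(5 16)(6 12)(8 13)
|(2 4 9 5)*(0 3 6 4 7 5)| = 15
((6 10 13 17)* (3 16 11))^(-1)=(3 11 16)(6 17 13 10)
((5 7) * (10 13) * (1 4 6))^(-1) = (1 6 4)(5 7)(10 13)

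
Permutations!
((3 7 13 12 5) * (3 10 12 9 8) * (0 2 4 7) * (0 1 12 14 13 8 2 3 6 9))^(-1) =(0 13 14 10 5 12 1 3)(2 9 6 8 7 4)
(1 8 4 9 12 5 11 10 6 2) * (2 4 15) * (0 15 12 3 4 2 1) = [15, 8, 0, 4, 9, 11, 2, 7, 12, 3, 6, 10, 5, 13, 14, 1] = (0 15 1 8 12 5 11 10 6 2)(3 4 9)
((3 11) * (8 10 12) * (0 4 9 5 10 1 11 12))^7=((0 4 9 5 10)(1 11 3 12 8))^7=(0 9 10 4 5)(1 3 8 11 12)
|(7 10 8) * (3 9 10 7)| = 4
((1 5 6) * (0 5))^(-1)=(0 1 6 5)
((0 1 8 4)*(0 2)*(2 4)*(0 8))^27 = ((0 1)(2 8))^27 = (0 1)(2 8)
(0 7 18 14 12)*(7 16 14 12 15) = [16, 1, 2, 3, 4, 5, 6, 18, 8, 9, 10, 11, 0, 13, 15, 7, 14, 17, 12] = (0 16 14 15 7 18 12)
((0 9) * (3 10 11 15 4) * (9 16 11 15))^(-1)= ((0 16 11 9)(3 10 15 4))^(-1)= (0 9 11 16)(3 4 15 10)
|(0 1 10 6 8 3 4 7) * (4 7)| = |(0 1 10 6 8 3 7)| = 7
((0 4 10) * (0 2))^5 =((0 4 10 2))^5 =(0 4 10 2)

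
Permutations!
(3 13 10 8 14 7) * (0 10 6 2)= (0 10 8 14 7 3 13 6 2)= [10, 1, 0, 13, 4, 5, 2, 3, 14, 9, 8, 11, 12, 6, 7]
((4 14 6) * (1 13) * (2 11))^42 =(14) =((1 13)(2 11)(4 14 6))^42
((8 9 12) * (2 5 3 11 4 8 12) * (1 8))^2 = (12)(1 9 5 11)(2 3 4 8)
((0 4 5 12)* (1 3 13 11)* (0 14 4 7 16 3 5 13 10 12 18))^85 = ((0 7 16 3 10 12 14 4 13 11 1 5 18))^85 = (0 4 7 13 16 11 3 1 10 5 12 18 14)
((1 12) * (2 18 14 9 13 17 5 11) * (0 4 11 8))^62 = (0 13 2 8 9 11 5 14 4 17 18)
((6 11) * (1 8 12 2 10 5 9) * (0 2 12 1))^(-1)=(12)(0 9 5 10 2)(1 8)(6 11)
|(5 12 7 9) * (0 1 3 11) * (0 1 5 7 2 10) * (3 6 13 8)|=30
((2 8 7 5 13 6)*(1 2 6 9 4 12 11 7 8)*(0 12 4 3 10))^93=((0 12 11 7 5 13 9 3 10)(1 2))^93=(0 7 9)(1 2)(3 12 5)(10 11 13)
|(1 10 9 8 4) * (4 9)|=|(1 10 4)(8 9)|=6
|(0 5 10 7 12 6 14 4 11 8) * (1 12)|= |(0 5 10 7 1 12 6 14 4 11 8)|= 11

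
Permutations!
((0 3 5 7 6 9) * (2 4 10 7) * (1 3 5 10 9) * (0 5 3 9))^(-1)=(0 4 2 5 9 1 6 7 10 3)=((0 3 10 7 6 1 9 5 2 4))^(-1)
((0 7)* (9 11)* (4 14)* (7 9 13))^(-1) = ((0 9 11 13 7)(4 14))^(-1) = (0 7 13 11 9)(4 14)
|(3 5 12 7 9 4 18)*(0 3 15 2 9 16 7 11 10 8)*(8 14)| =|(0 3 5 12 11 10 14 8)(2 9 4 18 15)(7 16)| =40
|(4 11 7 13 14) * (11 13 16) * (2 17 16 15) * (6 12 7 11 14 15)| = 21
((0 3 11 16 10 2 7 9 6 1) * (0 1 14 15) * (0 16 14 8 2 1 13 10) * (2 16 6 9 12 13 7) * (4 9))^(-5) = ((0 3 11 14 15 6 8 16)(1 7 12 13 10)(4 9))^(-5) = (0 14 8 3 15 16 11 6)(4 9)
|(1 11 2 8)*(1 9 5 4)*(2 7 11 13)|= 14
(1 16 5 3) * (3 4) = (1 16 5 4 3) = [0, 16, 2, 1, 3, 4, 6, 7, 8, 9, 10, 11, 12, 13, 14, 15, 5]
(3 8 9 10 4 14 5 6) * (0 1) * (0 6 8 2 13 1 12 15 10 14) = [12, 6, 13, 2, 0, 8, 3, 7, 9, 14, 4, 11, 15, 1, 5, 10] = (0 12 15 10 4)(1 6 3 2 13)(5 8 9 14)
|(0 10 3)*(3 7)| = |(0 10 7 3)| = 4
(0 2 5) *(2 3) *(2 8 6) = (0 3 8 6 2 5) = [3, 1, 5, 8, 4, 0, 2, 7, 6]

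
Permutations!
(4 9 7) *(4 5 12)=(4 9 7 5 12)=[0, 1, 2, 3, 9, 12, 6, 5, 8, 7, 10, 11, 4]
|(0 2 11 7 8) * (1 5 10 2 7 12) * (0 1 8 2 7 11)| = 9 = |(0 11 12 8 1 5 10 7 2)|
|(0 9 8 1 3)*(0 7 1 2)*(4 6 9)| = |(0 4 6 9 8 2)(1 3 7)| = 6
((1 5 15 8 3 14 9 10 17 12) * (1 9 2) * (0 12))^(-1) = (0 17 10 9 12)(1 2 14 3 8 15 5)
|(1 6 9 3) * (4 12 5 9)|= 7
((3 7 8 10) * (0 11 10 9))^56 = ((0 11 10 3 7 8 9))^56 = (11)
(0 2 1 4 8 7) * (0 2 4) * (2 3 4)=[2, 0, 1, 4, 8, 5, 6, 3, 7]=(0 2 1)(3 4 8 7)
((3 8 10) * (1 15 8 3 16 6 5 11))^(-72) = (16)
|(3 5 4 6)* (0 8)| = 4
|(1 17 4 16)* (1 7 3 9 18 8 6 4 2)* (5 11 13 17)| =24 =|(1 5 11 13 17 2)(3 9 18 8 6 4 16 7)|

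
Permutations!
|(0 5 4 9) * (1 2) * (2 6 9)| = 7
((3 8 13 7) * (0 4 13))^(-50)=(0 3 13)(4 8 7)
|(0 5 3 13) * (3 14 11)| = 6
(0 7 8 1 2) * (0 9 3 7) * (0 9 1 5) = (0 9 3 7 8 5)(1 2) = [9, 2, 1, 7, 4, 0, 6, 8, 5, 3]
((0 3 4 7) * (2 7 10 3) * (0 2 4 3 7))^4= (0 2 7 10 4)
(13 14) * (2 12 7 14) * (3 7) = (2 12 3 7 14 13) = [0, 1, 12, 7, 4, 5, 6, 14, 8, 9, 10, 11, 3, 2, 13]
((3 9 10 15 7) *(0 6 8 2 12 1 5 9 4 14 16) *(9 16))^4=(0 12)(1 6)(2 16)(3 10 4 15 14 7 9)(5 8)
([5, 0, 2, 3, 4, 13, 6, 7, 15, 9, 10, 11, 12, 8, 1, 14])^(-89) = (0 13 15 1 5 8 14)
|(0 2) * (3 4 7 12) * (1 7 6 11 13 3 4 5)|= 18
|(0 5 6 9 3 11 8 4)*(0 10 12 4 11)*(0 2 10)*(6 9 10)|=|(0 5 9 3 2 6 10 12 4)(8 11)|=18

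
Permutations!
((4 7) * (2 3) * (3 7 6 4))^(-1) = (2 3 7)(4 6)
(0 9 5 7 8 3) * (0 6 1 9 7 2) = (0 7 8 3 6 1 9 5 2) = [7, 9, 0, 6, 4, 2, 1, 8, 3, 5]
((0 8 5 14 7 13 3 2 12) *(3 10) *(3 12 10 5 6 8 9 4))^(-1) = ((0 9 4 3 2 10 12)(5 14 7 13)(6 8))^(-1) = (0 12 10 2 3 4 9)(5 13 7 14)(6 8)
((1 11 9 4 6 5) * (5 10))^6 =(1 5 10 6 4 9 11)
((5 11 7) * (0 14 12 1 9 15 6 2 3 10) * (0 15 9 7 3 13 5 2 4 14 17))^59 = ((0 17)(1 7 2 13 5 11 3 10 15 6 4 14 12))^59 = (0 17)(1 10 7 15 2 6 13 4 5 14 11 12 3)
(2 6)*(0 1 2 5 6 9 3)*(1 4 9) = (0 4 9 3)(1 2)(5 6) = [4, 2, 1, 0, 9, 6, 5, 7, 8, 3]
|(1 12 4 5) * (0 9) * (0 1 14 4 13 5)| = 8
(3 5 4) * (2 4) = (2 4 3 5) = [0, 1, 4, 5, 3, 2]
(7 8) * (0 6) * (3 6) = (0 3 6)(7 8) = [3, 1, 2, 6, 4, 5, 0, 8, 7]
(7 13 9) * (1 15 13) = (1 15 13 9 7) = [0, 15, 2, 3, 4, 5, 6, 1, 8, 7, 10, 11, 12, 9, 14, 13]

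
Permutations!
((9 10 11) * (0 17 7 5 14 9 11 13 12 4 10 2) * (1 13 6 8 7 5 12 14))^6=((0 17 5 1 13 14 9 2)(4 10 6 8 7 12))^6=(0 9 13 5)(1 17 2 14)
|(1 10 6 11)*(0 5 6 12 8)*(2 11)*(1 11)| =8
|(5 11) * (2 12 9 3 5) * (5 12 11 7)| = |(2 11)(3 12 9)(5 7)| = 6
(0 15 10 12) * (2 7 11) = (0 15 10 12)(2 7 11) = [15, 1, 7, 3, 4, 5, 6, 11, 8, 9, 12, 2, 0, 13, 14, 10]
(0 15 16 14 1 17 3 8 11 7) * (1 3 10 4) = (0 15 16 14 3 8 11 7)(1 17 10 4) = [15, 17, 2, 8, 1, 5, 6, 0, 11, 9, 4, 7, 12, 13, 3, 16, 14, 10]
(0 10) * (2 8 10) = (0 2 8 10) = [2, 1, 8, 3, 4, 5, 6, 7, 10, 9, 0]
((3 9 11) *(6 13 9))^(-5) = (13)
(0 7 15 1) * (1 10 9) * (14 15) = (0 7 14 15 10 9 1) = [7, 0, 2, 3, 4, 5, 6, 14, 8, 1, 9, 11, 12, 13, 15, 10]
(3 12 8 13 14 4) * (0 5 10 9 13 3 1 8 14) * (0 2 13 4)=[5, 8, 13, 12, 1, 10, 6, 7, 3, 4, 9, 11, 14, 2, 0]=(0 5 10 9 4 1 8 3 12 14)(2 13)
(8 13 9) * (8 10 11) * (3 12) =(3 12)(8 13 9 10 11) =[0, 1, 2, 12, 4, 5, 6, 7, 13, 10, 11, 8, 3, 9]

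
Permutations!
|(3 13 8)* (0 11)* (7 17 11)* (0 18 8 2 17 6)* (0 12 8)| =|(0 7 6 12 8 3 13 2 17 11 18)| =11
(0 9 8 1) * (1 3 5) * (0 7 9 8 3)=(0 8)(1 7 9 3 5)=[8, 7, 2, 5, 4, 1, 6, 9, 0, 3]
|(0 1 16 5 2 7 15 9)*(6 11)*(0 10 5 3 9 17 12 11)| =14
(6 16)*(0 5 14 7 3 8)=(0 5 14 7 3 8)(6 16)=[5, 1, 2, 8, 4, 14, 16, 3, 0, 9, 10, 11, 12, 13, 7, 15, 6]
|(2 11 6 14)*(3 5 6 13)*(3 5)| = 6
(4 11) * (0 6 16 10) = (0 6 16 10)(4 11) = [6, 1, 2, 3, 11, 5, 16, 7, 8, 9, 0, 4, 12, 13, 14, 15, 10]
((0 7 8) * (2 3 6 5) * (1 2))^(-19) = ((0 7 8)(1 2 3 6 5))^(-19) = (0 8 7)(1 2 3 6 5)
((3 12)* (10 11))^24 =(12)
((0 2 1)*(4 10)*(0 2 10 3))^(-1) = ((0 10 4 3)(1 2))^(-1) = (0 3 4 10)(1 2)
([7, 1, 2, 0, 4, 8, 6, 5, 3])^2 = (0 5 3 7 8)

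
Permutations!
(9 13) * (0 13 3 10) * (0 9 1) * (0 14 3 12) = (0 13 1 14 3 10 9 12) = [13, 14, 2, 10, 4, 5, 6, 7, 8, 12, 9, 11, 0, 1, 3]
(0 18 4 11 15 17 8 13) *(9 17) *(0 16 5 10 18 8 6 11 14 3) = (0 8 13 16 5 10 18 4 14 3)(6 11 15 9 17) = [8, 1, 2, 0, 14, 10, 11, 7, 13, 17, 18, 15, 12, 16, 3, 9, 5, 6, 4]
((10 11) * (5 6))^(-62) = ((5 6)(10 11))^(-62) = (11)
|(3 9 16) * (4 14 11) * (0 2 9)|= 15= |(0 2 9 16 3)(4 14 11)|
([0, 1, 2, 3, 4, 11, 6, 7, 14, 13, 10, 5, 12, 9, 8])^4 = (14)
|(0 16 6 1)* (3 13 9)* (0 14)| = 15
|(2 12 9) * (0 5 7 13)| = |(0 5 7 13)(2 12 9)| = 12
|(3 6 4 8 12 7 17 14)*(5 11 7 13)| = 11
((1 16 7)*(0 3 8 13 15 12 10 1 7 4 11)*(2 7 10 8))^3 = (0 7 16)(1 11 2)(3 10 4)(8 12 15 13)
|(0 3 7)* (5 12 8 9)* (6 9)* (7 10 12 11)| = 10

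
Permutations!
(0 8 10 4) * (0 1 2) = (0 8 10 4 1 2) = [8, 2, 0, 3, 1, 5, 6, 7, 10, 9, 4]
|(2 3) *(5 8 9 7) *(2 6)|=12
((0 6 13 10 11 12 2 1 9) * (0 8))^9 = ((0 6 13 10 11 12 2 1 9 8))^9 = (0 8 9 1 2 12 11 10 13 6)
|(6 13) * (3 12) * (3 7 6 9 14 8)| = 8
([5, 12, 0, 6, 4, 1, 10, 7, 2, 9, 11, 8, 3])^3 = (0 12 10 2 1 6 8 5 3 11)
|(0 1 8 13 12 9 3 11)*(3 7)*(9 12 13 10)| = |(13)(0 1 8 10 9 7 3 11)| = 8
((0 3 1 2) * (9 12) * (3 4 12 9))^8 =((0 4 12 3 1 2))^8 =(0 12 1)(2 4 3)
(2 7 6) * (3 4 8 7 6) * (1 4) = (1 4 8 7 3)(2 6) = [0, 4, 6, 1, 8, 5, 2, 3, 7]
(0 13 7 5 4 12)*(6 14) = (0 13 7 5 4 12)(6 14) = [13, 1, 2, 3, 12, 4, 14, 5, 8, 9, 10, 11, 0, 7, 6]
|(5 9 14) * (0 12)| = |(0 12)(5 9 14)| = 6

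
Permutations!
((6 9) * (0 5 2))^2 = (9)(0 2 5)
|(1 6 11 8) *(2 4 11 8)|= 3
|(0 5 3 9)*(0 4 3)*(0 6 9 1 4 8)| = |(0 5 6 9 8)(1 4 3)| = 15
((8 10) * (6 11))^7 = ((6 11)(8 10))^7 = (6 11)(8 10)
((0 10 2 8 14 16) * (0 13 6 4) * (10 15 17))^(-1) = ((0 15 17 10 2 8 14 16 13 6 4))^(-1) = (0 4 6 13 16 14 8 2 10 17 15)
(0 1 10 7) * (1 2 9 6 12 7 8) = (0 2 9 6 12 7)(1 10 8) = [2, 10, 9, 3, 4, 5, 12, 0, 1, 6, 8, 11, 7]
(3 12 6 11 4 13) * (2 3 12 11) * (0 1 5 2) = (0 1 5 2 3 11 4 13 12 6) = [1, 5, 3, 11, 13, 2, 0, 7, 8, 9, 10, 4, 6, 12]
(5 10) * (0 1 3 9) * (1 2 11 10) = (0 2 11 10 5 1 3 9) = [2, 3, 11, 9, 4, 1, 6, 7, 8, 0, 5, 10]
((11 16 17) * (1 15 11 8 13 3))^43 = ((1 15 11 16 17 8 13 3))^43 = (1 16 13 15 17 3 11 8)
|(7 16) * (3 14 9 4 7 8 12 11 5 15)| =11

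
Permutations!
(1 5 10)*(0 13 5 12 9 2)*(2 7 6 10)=(0 13 5 2)(1 12 9 7 6 10)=[13, 12, 0, 3, 4, 2, 10, 6, 8, 7, 1, 11, 9, 5]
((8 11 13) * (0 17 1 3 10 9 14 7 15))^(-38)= (0 7 9 3 17 15 14 10 1)(8 11 13)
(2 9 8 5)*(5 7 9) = (2 5)(7 9 8) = [0, 1, 5, 3, 4, 2, 6, 9, 7, 8]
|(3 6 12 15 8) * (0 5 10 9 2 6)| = |(0 5 10 9 2 6 12 15 8 3)| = 10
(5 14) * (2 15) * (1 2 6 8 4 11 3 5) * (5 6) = (1 2 15 5 14)(3 6 8 4 11) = [0, 2, 15, 6, 11, 14, 8, 7, 4, 9, 10, 3, 12, 13, 1, 5]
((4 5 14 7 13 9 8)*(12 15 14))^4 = ((4 5 12 15 14 7 13 9 8))^4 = (4 14 8 15 9 12 13 5 7)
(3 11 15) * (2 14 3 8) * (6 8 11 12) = (2 14 3 12 6 8)(11 15) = [0, 1, 14, 12, 4, 5, 8, 7, 2, 9, 10, 15, 6, 13, 3, 11]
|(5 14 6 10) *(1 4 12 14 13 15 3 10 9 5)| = |(1 4 12 14 6 9 5 13 15 3 10)| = 11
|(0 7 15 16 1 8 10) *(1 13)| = 8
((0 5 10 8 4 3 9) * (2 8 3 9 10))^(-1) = (0 9 4 8 2 5)(3 10) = ((0 5 2 8 4 9)(3 10))^(-1)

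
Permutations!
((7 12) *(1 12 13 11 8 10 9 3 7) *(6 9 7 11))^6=(3 6 7 8)(9 13 10 11)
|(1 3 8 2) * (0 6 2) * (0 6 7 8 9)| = |(0 7 8 6 2 1 3 9)| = 8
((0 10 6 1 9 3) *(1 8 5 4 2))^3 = ((0 10 6 8 5 4 2 1 9 3))^3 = (0 8 2 3 6 4 9 10 5 1)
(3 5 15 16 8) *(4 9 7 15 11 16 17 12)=(3 5 11 16 8)(4 9 7 15 17 12)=[0, 1, 2, 5, 9, 11, 6, 15, 3, 7, 10, 16, 4, 13, 14, 17, 8, 12]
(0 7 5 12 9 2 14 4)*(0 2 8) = [7, 1, 14, 3, 2, 12, 6, 5, 0, 8, 10, 11, 9, 13, 4] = (0 7 5 12 9 8)(2 14 4)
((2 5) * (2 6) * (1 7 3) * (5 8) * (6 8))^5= (1 3 7)(2 6)(5 8)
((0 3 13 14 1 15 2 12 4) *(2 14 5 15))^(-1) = ((0 3 13 5 15 14 1 2 12 4))^(-1) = (0 4 12 2 1 14 15 5 13 3)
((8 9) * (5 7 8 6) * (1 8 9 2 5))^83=((1 8 2 5 7 9 6))^83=(1 6 9 7 5 2 8)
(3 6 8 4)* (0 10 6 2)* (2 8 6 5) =(0 10 5 2)(3 8 4) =[10, 1, 0, 8, 3, 2, 6, 7, 4, 9, 5]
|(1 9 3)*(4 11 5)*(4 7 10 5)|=|(1 9 3)(4 11)(5 7 10)|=6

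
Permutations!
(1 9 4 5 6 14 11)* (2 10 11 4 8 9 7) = (1 7 2 10 11)(4 5 6 14)(8 9) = [0, 7, 10, 3, 5, 6, 14, 2, 9, 8, 11, 1, 12, 13, 4]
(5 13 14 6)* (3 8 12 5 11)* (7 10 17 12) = [0, 1, 2, 8, 4, 13, 11, 10, 7, 9, 17, 3, 5, 14, 6, 15, 16, 12] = (3 8 7 10 17 12 5 13 14 6 11)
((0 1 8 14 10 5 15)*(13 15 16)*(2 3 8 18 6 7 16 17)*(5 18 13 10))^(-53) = ((0 1 13 15)(2 3 8 14 5 17)(6 7 16 10 18))^(-53) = (0 15 13 1)(2 3 8 14 5 17)(6 16 18 7 10)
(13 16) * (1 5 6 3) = (1 5 6 3)(13 16) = [0, 5, 2, 1, 4, 6, 3, 7, 8, 9, 10, 11, 12, 16, 14, 15, 13]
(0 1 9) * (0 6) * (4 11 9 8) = (0 1 8 4 11 9 6) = [1, 8, 2, 3, 11, 5, 0, 7, 4, 6, 10, 9]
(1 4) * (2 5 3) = (1 4)(2 5 3) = [0, 4, 5, 2, 1, 3]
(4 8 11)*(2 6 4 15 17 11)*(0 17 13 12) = (0 17 11 15 13 12)(2 6 4 8) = [17, 1, 6, 3, 8, 5, 4, 7, 2, 9, 10, 15, 0, 12, 14, 13, 16, 11]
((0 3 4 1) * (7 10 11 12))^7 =(0 1 4 3)(7 12 11 10)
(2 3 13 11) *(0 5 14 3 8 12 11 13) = (0 5 14 3)(2 8 12 11) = [5, 1, 8, 0, 4, 14, 6, 7, 12, 9, 10, 2, 11, 13, 3]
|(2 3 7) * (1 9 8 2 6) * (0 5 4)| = |(0 5 4)(1 9 8 2 3 7 6)| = 21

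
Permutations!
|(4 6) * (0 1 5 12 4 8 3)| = 8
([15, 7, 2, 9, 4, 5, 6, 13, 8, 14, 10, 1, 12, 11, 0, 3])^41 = [15, 7, 2, 9, 4, 5, 6, 13, 8, 14, 10, 1, 12, 11, 0, 3]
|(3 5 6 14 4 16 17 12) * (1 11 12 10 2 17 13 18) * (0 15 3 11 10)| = |(0 15 3 5 6 14 4 16 13 18 1 10 2 17)(11 12)| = 14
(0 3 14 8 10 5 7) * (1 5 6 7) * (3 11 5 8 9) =(0 11 5 1 8 10 6 7)(3 14 9) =[11, 8, 2, 14, 4, 1, 7, 0, 10, 3, 6, 5, 12, 13, 9]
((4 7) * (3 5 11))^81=((3 5 11)(4 7))^81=(11)(4 7)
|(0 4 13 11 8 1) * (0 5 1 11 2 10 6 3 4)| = |(1 5)(2 10 6 3 4 13)(8 11)| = 6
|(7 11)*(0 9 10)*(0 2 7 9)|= |(2 7 11 9 10)|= 5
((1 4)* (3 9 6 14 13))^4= ((1 4)(3 9 6 14 13))^4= (3 13 14 6 9)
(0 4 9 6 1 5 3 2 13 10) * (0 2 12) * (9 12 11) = (0 4 12)(1 5 3 11 9 6)(2 13 10) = [4, 5, 13, 11, 12, 3, 1, 7, 8, 6, 2, 9, 0, 10]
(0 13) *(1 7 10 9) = (0 13)(1 7 10 9) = [13, 7, 2, 3, 4, 5, 6, 10, 8, 1, 9, 11, 12, 0]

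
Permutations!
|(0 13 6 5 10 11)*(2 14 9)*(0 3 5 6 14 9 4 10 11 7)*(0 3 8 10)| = 12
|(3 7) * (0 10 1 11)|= 4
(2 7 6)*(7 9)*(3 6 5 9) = (2 3 6)(5 9 7) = [0, 1, 3, 6, 4, 9, 2, 5, 8, 7]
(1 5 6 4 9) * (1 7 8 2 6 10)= (1 5 10)(2 6 4 9 7 8)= [0, 5, 6, 3, 9, 10, 4, 8, 2, 7, 1]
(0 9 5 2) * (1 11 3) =(0 9 5 2)(1 11 3) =[9, 11, 0, 1, 4, 2, 6, 7, 8, 5, 10, 3]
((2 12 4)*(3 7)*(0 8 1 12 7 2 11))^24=(12)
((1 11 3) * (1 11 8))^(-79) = (1 8)(3 11)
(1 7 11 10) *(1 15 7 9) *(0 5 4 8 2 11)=(0 5 4 8 2 11 10 15 7)(1 9)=[5, 9, 11, 3, 8, 4, 6, 0, 2, 1, 15, 10, 12, 13, 14, 7]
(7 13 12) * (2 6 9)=(2 6 9)(7 13 12)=[0, 1, 6, 3, 4, 5, 9, 13, 8, 2, 10, 11, 7, 12]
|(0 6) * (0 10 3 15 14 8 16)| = 8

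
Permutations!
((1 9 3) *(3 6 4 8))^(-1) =((1 9 6 4 8 3))^(-1) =(1 3 8 4 6 9)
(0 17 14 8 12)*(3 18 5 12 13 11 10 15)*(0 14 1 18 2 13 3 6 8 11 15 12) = (0 17 1 18 5)(2 13 15 6 8 3)(10 12 14 11) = [17, 18, 13, 2, 4, 0, 8, 7, 3, 9, 12, 10, 14, 15, 11, 6, 16, 1, 5]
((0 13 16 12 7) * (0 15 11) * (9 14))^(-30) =(0 15 12 13 11 7 16)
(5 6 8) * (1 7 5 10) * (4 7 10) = (1 10)(4 7 5 6 8) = [0, 10, 2, 3, 7, 6, 8, 5, 4, 9, 1]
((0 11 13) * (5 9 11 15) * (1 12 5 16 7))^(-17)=(0 7 5 13 16 12 11 15 1 9)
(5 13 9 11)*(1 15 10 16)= (1 15 10 16)(5 13 9 11)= [0, 15, 2, 3, 4, 13, 6, 7, 8, 11, 16, 5, 12, 9, 14, 10, 1]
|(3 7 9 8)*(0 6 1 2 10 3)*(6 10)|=|(0 10 3 7 9 8)(1 2 6)|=6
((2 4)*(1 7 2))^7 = (1 4 2 7)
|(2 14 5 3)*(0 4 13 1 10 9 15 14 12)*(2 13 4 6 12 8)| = 24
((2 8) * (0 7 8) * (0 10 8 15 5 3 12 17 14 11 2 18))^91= (18)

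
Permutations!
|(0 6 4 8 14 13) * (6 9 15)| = 8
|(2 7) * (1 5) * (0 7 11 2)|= 2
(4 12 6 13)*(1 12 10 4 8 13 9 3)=[0, 12, 2, 1, 10, 5, 9, 7, 13, 3, 4, 11, 6, 8]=(1 12 6 9 3)(4 10)(8 13)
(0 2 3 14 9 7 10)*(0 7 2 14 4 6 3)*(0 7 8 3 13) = (0 14 9 2 7 10 8 3 4 6 13) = [14, 1, 7, 4, 6, 5, 13, 10, 3, 2, 8, 11, 12, 0, 9]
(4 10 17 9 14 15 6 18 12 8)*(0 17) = (0 17 9 14 15 6 18 12 8 4 10) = [17, 1, 2, 3, 10, 5, 18, 7, 4, 14, 0, 11, 8, 13, 15, 6, 16, 9, 12]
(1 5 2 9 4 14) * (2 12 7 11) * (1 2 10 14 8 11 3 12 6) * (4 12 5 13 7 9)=(1 13 7 3 5 6)(2 4 8 11 10 14)(9 12)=[0, 13, 4, 5, 8, 6, 1, 3, 11, 12, 14, 10, 9, 7, 2]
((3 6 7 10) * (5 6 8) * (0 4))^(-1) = (0 4)(3 10 7 6 5 8)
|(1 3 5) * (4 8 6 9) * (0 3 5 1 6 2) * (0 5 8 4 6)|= 6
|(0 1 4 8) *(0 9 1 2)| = |(0 2)(1 4 8 9)| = 4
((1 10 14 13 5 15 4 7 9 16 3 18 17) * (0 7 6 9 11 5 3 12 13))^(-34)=(18)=((0 7 11 5 15 4 6 9 16 12 13 3 18 17 1 10 14))^(-34)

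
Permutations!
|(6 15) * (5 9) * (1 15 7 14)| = 10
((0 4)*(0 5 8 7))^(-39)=((0 4 5 8 7))^(-39)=(0 4 5 8 7)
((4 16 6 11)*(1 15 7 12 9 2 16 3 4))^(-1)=((1 15 7 12 9 2 16 6 11)(3 4))^(-1)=(1 11 6 16 2 9 12 7 15)(3 4)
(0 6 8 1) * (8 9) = (0 6 9 8 1) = [6, 0, 2, 3, 4, 5, 9, 7, 1, 8]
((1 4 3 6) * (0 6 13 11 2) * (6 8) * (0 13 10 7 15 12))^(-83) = (0 7 4 8 15 3 6 12 10 1)(2 13 11)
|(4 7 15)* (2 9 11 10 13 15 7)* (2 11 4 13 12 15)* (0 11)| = 9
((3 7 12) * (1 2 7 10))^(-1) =(1 10 3 12 7 2)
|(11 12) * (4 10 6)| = 6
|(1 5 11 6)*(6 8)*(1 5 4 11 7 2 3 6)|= |(1 4 11 8)(2 3 6 5 7)|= 20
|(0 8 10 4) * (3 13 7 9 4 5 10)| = 14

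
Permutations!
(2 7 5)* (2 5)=[0, 1, 7, 3, 4, 5, 6, 2]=(2 7)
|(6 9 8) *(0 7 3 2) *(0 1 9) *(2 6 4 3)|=9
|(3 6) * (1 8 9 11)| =4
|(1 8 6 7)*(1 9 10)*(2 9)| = 7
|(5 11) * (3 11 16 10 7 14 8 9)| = 9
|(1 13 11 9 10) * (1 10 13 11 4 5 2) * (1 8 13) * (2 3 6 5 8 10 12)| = |(1 11 9)(2 10 12)(3 6 5)(4 8 13)| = 3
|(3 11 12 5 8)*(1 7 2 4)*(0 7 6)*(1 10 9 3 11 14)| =|(0 7 2 4 10 9 3 14 1 6)(5 8 11 12)| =20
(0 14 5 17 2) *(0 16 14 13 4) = (0 13 4)(2 16 14 5 17) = [13, 1, 16, 3, 0, 17, 6, 7, 8, 9, 10, 11, 12, 4, 5, 15, 14, 2]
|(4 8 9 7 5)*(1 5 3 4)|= 10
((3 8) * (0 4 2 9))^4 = ((0 4 2 9)(3 8))^4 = (9)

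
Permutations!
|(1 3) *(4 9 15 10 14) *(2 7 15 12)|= |(1 3)(2 7 15 10 14 4 9 12)|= 8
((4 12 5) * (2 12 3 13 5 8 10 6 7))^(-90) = (3 5)(4 13)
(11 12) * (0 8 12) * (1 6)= (0 8 12 11)(1 6)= [8, 6, 2, 3, 4, 5, 1, 7, 12, 9, 10, 0, 11]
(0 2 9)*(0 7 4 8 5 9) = [2, 1, 0, 3, 8, 9, 6, 4, 5, 7] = (0 2)(4 8 5 9 7)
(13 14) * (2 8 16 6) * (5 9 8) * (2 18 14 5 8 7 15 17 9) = (2 8 16 6 18 14 13 5)(7 15 17 9) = [0, 1, 8, 3, 4, 2, 18, 15, 16, 7, 10, 11, 12, 5, 13, 17, 6, 9, 14]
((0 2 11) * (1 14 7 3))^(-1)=(0 11 2)(1 3 7 14)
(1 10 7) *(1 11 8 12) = (1 10 7 11 8 12) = [0, 10, 2, 3, 4, 5, 6, 11, 12, 9, 7, 8, 1]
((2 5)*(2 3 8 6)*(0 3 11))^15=(0 3 8 6 2 5 11)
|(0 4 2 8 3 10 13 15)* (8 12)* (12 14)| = |(0 4 2 14 12 8 3 10 13 15)| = 10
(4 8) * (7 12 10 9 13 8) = (4 7 12 10 9 13 8) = [0, 1, 2, 3, 7, 5, 6, 12, 4, 13, 9, 11, 10, 8]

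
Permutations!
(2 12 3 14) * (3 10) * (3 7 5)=[0, 1, 12, 14, 4, 3, 6, 5, 8, 9, 7, 11, 10, 13, 2]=(2 12 10 7 5 3 14)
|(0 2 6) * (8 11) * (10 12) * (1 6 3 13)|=6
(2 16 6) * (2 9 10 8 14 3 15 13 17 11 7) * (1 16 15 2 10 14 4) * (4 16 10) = (1 10 8 16 6 9 14 3 2 15 13 17 11 7 4) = [0, 10, 15, 2, 1, 5, 9, 4, 16, 14, 8, 7, 12, 17, 3, 13, 6, 11]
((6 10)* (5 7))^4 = (10)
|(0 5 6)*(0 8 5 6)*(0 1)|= 5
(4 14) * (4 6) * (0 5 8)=(0 5 8)(4 14 6)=[5, 1, 2, 3, 14, 8, 4, 7, 0, 9, 10, 11, 12, 13, 6]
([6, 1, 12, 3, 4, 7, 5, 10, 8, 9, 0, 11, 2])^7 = (0 5 10 6 7)(2 12)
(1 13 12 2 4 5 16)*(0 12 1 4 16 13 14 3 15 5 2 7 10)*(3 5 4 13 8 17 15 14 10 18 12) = [3, 10, 16, 14, 2, 8, 6, 18, 17, 9, 0, 11, 7, 1, 5, 4, 13, 15, 12] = (0 3 14 5 8 17 15 4 2 16 13 1 10)(7 18 12)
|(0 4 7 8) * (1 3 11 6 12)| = 20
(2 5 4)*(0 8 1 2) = (0 8 1 2 5 4) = [8, 2, 5, 3, 0, 4, 6, 7, 1]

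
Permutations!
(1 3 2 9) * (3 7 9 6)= [0, 7, 6, 2, 4, 5, 3, 9, 8, 1]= (1 7 9)(2 6 3)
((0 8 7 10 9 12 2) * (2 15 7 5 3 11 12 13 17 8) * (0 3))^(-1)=((0 2 3 11 12 15 7 10 9 13 17 8 5))^(-1)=(0 5 8 17 13 9 10 7 15 12 11 3 2)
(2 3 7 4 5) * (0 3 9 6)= (0 3 7 4 5 2 9 6)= [3, 1, 9, 7, 5, 2, 0, 4, 8, 6]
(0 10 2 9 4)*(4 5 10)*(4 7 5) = (0 7 5 10 2 9 4) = [7, 1, 9, 3, 0, 10, 6, 5, 8, 4, 2]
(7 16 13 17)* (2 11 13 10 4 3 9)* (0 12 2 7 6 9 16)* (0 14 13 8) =[12, 1, 11, 16, 3, 5, 9, 14, 0, 7, 4, 8, 2, 17, 13, 15, 10, 6] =(0 12 2 11 8)(3 16 10 4)(6 9 7 14 13 17)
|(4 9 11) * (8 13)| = |(4 9 11)(8 13)| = 6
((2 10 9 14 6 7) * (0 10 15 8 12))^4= (0 6 8 9 2)(7 12 14 15 10)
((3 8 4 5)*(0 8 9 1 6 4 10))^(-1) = (0 10 8)(1 9 3 5 4 6)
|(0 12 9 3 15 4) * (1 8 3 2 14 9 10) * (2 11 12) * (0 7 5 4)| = |(0 2 14 9 11 12 10 1 8 3 15)(4 7 5)| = 33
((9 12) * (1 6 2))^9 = ((1 6 2)(9 12))^9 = (9 12)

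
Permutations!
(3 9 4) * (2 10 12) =(2 10 12)(3 9 4) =[0, 1, 10, 9, 3, 5, 6, 7, 8, 4, 12, 11, 2]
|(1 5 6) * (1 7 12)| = 5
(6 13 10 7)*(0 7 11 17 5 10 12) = (0 7 6 13 12)(5 10 11 17) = [7, 1, 2, 3, 4, 10, 13, 6, 8, 9, 11, 17, 0, 12, 14, 15, 16, 5]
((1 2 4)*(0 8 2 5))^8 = ((0 8 2 4 1 5))^8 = (0 2 1)(4 5 8)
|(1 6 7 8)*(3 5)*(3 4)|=|(1 6 7 8)(3 5 4)|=12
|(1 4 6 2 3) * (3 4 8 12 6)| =|(1 8 12 6 2 4 3)| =7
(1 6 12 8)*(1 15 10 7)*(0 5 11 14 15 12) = (0 5 11 14 15 10 7 1 6)(8 12) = [5, 6, 2, 3, 4, 11, 0, 1, 12, 9, 7, 14, 8, 13, 15, 10]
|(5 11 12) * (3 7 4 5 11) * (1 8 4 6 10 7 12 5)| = 12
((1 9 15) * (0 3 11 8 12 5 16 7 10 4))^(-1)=(0 4 10 7 16 5 12 8 11 3)(1 15 9)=((0 3 11 8 12 5 16 7 10 4)(1 9 15))^(-1)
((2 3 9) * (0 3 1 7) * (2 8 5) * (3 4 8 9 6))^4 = ((9)(0 4 8 5 2 1 7)(3 6))^4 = (9)(0 2 4 1 8 7 5)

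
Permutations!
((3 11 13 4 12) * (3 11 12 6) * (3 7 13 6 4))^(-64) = (3 11 7)(6 13 12)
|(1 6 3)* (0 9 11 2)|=12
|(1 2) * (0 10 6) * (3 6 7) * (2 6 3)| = |(0 10 7 2 1 6)| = 6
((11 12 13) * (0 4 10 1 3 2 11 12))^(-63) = ((0 4 10 1 3 2 11)(12 13))^(-63) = (12 13)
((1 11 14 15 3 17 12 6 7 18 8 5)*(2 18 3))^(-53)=(1 15 8 11 2 5 14 18)(3 12 7 17 6)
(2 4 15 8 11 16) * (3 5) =(2 4 15 8 11 16)(3 5) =[0, 1, 4, 5, 15, 3, 6, 7, 11, 9, 10, 16, 12, 13, 14, 8, 2]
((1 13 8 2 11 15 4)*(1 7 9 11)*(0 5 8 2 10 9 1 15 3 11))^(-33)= (0 8 9 5 10)(1 15)(2 7)(3 11)(4 13)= ((0 5 8 10 9)(1 13 2 15 4 7)(3 11))^(-33)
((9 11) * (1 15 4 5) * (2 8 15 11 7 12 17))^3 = (1 7 2 4 11 12 8 5 9 17 15)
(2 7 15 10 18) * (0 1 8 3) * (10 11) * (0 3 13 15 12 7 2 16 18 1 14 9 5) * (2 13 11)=(0 14 9 5)(1 8 11 10)(2 13 15)(7 12)(16 18)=[14, 8, 13, 3, 4, 0, 6, 12, 11, 5, 1, 10, 7, 15, 9, 2, 18, 17, 16]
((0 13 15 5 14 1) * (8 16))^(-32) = (16)(0 14 15)(1 5 13)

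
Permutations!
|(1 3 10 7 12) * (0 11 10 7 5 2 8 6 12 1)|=|(0 11 10 5 2 8 6 12)(1 3 7)|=24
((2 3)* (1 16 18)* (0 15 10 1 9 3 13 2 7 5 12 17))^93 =((0 15 10 1 16 18 9 3 7 5 12 17)(2 13))^93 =(0 5 9 1)(2 13)(3 16 15 12)(7 18 10 17)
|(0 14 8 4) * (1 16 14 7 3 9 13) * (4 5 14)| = |(0 7 3 9 13 1 16 4)(5 14 8)| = 24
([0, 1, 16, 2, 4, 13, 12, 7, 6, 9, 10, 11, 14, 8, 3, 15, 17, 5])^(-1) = [0, 1, 3, 14, 4, 17, 8, 7, 13, 9, 10, 11, 6, 5, 12, 15, 2, 16]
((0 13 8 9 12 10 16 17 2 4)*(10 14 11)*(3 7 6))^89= ((0 13 8 9 12 14 11 10 16 17 2 4)(3 7 6))^89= (0 14 2 9 16 13 11 4 12 17 8 10)(3 6 7)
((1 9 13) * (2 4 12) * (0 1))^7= ((0 1 9 13)(2 4 12))^7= (0 13 9 1)(2 4 12)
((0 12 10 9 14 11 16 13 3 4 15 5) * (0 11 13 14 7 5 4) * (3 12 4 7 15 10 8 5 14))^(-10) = ((0 4 10 9 15 7 14 13 12 8 5 11 16 3))^(-10) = (0 15 12 16 10 14 5)(3 9 13 11 4 7 8)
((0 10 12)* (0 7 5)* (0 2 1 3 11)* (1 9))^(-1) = ((0 10 12 7 5 2 9 1 3 11))^(-1) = (0 11 3 1 9 2 5 7 12 10)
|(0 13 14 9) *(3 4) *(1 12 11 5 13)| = |(0 1 12 11 5 13 14 9)(3 4)| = 8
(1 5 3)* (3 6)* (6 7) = [0, 5, 2, 1, 4, 7, 3, 6] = (1 5 7 6 3)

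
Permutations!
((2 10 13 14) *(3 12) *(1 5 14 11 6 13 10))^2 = (1 14)(2 5)(6 11 13)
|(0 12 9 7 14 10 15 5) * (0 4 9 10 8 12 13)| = 18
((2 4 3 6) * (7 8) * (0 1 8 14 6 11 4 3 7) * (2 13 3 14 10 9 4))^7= (0 1 8)(2 14 6 13 3 11)(4 9 10 7)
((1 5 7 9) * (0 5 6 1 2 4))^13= ((0 5 7 9 2 4)(1 6))^13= (0 5 7 9 2 4)(1 6)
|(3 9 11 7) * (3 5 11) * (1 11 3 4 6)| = 8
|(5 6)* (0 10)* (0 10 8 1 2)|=|(10)(0 8 1 2)(5 6)|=4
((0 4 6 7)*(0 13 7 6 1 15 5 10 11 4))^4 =(1 11 5)(4 10 15)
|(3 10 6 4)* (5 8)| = |(3 10 6 4)(5 8)| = 4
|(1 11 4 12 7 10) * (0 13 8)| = 6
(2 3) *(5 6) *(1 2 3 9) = (1 2 9)(5 6) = [0, 2, 9, 3, 4, 6, 5, 7, 8, 1]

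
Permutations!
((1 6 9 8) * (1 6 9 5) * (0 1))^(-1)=(0 5 6 8 9 1)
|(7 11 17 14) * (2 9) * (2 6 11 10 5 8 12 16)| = |(2 9 6 11 17 14 7 10 5 8 12 16)| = 12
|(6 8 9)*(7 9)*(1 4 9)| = 6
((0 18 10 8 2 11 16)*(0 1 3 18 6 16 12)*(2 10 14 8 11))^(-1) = ((0 6 16 1 3 18 14 8 10 11 12))^(-1) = (0 12 11 10 8 14 18 3 1 16 6)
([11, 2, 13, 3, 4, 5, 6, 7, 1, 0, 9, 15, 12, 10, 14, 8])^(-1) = [9, 8, 1, 3, 4, 5, 6, 7, 15, 10, 13, 0, 12, 2, 14, 11]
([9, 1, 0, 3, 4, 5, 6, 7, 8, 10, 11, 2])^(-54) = (0 9 10 11 2)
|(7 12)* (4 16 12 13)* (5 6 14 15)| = |(4 16 12 7 13)(5 6 14 15)| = 20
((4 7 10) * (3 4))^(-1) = (3 10 7 4)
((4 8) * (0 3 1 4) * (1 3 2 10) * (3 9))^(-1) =((0 2 10 1 4 8)(3 9))^(-1) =(0 8 4 1 10 2)(3 9)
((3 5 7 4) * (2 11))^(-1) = (2 11)(3 4 7 5)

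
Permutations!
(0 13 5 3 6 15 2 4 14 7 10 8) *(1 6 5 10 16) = (0 13 10 8)(1 6 15 2 4 14 7 16)(3 5) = [13, 6, 4, 5, 14, 3, 15, 16, 0, 9, 8, 11, 12, 10, 7, 2, 1]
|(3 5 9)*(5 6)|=|(3 6 5 9)|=4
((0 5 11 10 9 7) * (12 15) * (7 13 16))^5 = ((0 5 11 10 9 13 16 7)(12 15))^5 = (0 13 11 7 9 5 16 10)(12 15)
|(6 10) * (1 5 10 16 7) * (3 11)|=6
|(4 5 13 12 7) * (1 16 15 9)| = 20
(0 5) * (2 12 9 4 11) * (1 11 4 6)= (0 5)(1 11 2 12 9 6)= [5, 11, 12, 3, 4, 0, 1, 7, 8, 6, 10, 2, 9]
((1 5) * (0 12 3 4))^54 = (0 3)(4 12)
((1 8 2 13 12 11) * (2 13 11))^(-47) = (1 8 13 12 2 11)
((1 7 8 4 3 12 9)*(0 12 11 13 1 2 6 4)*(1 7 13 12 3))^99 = ((0 3 11 12 9 2 6 4 1 13 7 8))^99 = (0 12 6 13)(1 8 11 2)(3 9 4 7)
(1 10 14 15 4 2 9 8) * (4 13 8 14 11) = (1 10 11 4 2 9 14 15 13 8) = [0, 10, 9, 3, 2, 5, 6, 7, 1, 14, 11, 4, 12, 8, 15, 13]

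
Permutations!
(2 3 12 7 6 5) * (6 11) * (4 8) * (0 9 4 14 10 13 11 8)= (0 9 4)(2 3 12 7 8 14 10 13 11 6 5)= [9, 1, 3, 12, 0, 2, 5, 8, 14, 4, 13, 6, 7, 11, 10]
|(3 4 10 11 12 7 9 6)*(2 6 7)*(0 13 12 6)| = |(0 13 12 2)(3 4 10 11 6)(7 9)| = 20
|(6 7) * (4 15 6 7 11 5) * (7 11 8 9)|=|(4 15 6 8 9 7 11 5)|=8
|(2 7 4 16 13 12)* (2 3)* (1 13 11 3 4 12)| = |(1 13)(2 7 12 4 16 11 3)| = 14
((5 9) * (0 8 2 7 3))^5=(5 9)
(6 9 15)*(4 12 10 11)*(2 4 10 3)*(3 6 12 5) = (2 4 5 3)(6 9 15 12)(10 11) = [0, 1, 4, 2, 5, 3, 9, 7, 8, 15, 11, 10, 6, 13, 14, 12]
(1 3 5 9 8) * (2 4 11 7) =(1 3 5 9 8)(2 4 11 7) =[0, 3, 4, 5, 11, 9, 6, 2, 1, 8, 10, 7]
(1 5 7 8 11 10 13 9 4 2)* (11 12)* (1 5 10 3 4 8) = (1 10 13 9 8 12 11 3 4 2 5 7) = [0, 10, 5, 4, 2, 7, 6, 1, 12, 8, 13, 3, 11, 9]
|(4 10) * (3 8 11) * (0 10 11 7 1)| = 8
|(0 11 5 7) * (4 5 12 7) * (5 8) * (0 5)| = 7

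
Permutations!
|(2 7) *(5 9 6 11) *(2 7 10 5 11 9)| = |(11)(2 10 5)(6 9)| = 6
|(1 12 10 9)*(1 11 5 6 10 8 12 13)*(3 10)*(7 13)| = 6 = |(1 7 13)(3 10 9 11 5 6)(8 12)|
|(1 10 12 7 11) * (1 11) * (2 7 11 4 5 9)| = |(1 10 12 11 4 5 9 2 7)| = 9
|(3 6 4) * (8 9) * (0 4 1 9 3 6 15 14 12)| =10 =|(0 4 6 1 9 8 3 15 14 12)|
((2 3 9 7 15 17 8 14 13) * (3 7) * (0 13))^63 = ((0 13 2 7 15 17 8 14)(3 9))^63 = (0 14 8 17 15 7 2 13)(3 9)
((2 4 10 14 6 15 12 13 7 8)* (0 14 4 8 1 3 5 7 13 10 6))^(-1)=(0 14)(1 7 5 3)(2 8)(4 10 12 15 6)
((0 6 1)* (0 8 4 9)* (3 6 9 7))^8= (9)(1 4 3)(6 8 7)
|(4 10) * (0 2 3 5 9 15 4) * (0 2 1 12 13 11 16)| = 42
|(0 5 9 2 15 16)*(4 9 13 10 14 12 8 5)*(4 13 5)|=|(0 13 10 14 12 8 4 9 2 15 16)|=11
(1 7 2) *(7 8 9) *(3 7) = [0, 8, 1, 7, 4, 5, 6, 2, 9, 3] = (1 8 9 3 7 2)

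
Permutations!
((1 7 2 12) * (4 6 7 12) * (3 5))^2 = ((1 12)(2 4 6 7)(3 5))^2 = (12)(2 6)(4 7)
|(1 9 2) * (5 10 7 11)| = 12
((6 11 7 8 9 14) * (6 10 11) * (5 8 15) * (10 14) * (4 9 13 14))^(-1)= ((4 9 10 11 7 15 5 8 13 14))^(-1)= (4 14 13 8 5 15 7 11 10 9)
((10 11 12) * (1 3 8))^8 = (1 8 3)(10 12 11)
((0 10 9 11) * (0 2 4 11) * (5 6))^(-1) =(0 9 10)(2 11 4)(5 6)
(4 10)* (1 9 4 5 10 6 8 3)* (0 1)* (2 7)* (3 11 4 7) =(0 1 9 7 2 3)(4 6 8 11)(5 10) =[1, 9, 3, 0, 6, 10, 8, 2, 11, 7, 5, 4]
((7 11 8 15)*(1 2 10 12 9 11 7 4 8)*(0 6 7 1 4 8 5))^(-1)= (0 5 4 11 9 12 10 2 1 7 6)(8 15)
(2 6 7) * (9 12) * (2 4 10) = (2 6 7 4 10)(9 12) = [0, 1, 6, 3, 10, 5, 7, 4, 8, 12, 2, 11, 9]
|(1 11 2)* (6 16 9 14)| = |(1 11 2)(6 16 9 14)| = 12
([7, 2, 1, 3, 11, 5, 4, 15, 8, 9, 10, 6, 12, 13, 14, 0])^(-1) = [15, 2, 1, 3, 6, 5, 11, 0, 8, 9, 10, 4, 12, 13, 14, 7]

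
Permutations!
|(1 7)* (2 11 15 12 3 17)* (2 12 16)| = |(1 7)(2 11 15 16)(3 17 12)| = 12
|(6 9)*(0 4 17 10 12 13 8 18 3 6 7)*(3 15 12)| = |(0 4 17 10 3 6 9 7)(8 18 15 12 13)| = 40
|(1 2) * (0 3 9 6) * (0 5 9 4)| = 6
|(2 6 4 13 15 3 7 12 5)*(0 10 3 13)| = |(0 10 3 7 12 5 2 6 4)(13 15)| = 18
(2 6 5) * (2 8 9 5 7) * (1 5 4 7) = [0, 5, 6, 3, 7, 8, 1, 2, 9, 4] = (1 5 8 9 4 7 2 6)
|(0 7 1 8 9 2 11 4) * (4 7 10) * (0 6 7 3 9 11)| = 11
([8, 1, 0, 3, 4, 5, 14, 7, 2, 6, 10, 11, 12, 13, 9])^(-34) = (0 2 8)(6 9 14)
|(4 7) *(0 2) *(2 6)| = |(0 6 2)(4 7)| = 6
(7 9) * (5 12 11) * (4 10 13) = (4 10 13)(5 12 11)(7 9) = [0, 1, 2, 3, 10, 12, 6, 9, 8, 7, 13, 5, 11, 4]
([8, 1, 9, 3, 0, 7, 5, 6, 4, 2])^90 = (9)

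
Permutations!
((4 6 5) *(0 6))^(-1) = (0 4 5 6)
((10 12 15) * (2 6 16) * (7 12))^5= ((2 6 16)(7 12 15 10))^5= (2 16 6)(7 12 15 10)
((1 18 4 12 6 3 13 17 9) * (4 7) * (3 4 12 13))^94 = (1 6 9 12 17 7 13 18 4)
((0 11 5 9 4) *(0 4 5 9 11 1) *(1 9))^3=((0 9 5 11 1))^3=(0 11 9 1 5)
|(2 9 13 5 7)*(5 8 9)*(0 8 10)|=|(0 8 9 13 10)(2 5 7)|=15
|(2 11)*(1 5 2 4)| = 5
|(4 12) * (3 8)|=2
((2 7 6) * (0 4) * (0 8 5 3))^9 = (0 3 5 8 4)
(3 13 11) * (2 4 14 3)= (2 4 14 3 13 11)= [0, 1, 4, 13, 14, 5, 6, 7, 8, 9, 10, 2, 12, 11, 3]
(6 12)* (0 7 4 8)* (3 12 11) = (0 7 4 8)(3 12 6 11) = [7, 1, 2, 12, 8, 5, 11, 4, 0, 9, 10, 3, 6]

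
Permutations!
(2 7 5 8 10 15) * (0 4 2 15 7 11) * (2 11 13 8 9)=[4, 1, 13, 3, 11, 9, 6, 5, 10, 2, 7, 0, 12, 8, 14, 15]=(15)(0 4 11)(2 13 8 10 7 5 9)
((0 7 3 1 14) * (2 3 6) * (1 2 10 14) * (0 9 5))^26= ((0 7 6 10 14 9 5)(2 3))^26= (0 9 10 7 5 14 6)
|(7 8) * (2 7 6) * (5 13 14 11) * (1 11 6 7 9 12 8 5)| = 18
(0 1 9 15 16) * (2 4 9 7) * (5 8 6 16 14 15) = (0 1 7 2 4 9 5 8 6 16)(14 15) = [1, 7, 4, 3, 9, 8, 16, 2, 6, 5, 10, 11, 12, 13, 15, 14, 0]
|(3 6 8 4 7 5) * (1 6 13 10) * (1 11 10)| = |(1 6 8 4 7 5 3 13)(10 11)| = 8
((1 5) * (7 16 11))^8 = ((1 5)(7 16 11))^8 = (7 11 16)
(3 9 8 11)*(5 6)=(3 9 8 11)(5 6)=[0, 1, 2, 9, 4, 6, 5, 7, 11, 8, 10, 3]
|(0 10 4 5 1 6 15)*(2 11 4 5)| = |(0 10 5 1 6 15)(2 11 4)| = 6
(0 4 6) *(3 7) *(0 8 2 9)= (0 4 6 8 2 9)(3 7)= [4, 1, 9, 7, 6, 5, 8, 3, 2, 0]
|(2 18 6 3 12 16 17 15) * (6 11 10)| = |(2 18 11 10 6 3 12 16 17 15)| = 10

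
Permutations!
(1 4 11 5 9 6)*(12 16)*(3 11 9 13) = (1 4 9 6)(3 11 5 13)(12 16) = [0, 4, 2, 11, 9, 13, 1, 7, 8, 6, 10, 5, 16, 3, 14, 15, 12]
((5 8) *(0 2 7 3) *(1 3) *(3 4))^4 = (8)(0 4 7)(1 2 3)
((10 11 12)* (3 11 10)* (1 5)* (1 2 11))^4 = ((1 5 2 11 12 3))^4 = (1 12 2)(3 11 5)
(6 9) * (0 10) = (0 10)(6 9) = [10, 1, 2, 3, 4, 5, 9, 7, 8, 6, 0]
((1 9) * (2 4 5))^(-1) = (1 9)(2 5 4) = ((1 9)(2 4 5))^(-1)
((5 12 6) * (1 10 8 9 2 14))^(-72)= ((1 10 8 9 2 14)(5 12 6))^(-72)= (14)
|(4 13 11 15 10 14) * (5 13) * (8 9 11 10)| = 20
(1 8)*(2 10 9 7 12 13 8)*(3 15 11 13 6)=(1 2 10 9 7 12 6 3 15 11 13 8)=[0, 2, 10, 15, 4, 5, 3, 12, 1, 7, 9, 13, 6, 8, 14, 11]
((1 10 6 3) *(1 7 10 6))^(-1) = (1 10 7 3 6)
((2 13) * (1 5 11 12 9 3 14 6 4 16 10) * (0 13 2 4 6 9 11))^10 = (0 16 5 4 1 13 10)(3 14 9)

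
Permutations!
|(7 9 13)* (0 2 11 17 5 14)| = 6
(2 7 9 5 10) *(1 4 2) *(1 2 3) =[0, 4, 7, 1, 3, 10, 6, 9, 8, 5, 2] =(1 4 3)(2 7 9 5 10)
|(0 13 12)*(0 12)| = 2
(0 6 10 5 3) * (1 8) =(0 6 10 5 3)(1 8) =[6, 8, 2, 0, 4, 3, 10, 7, 1, 9, 5]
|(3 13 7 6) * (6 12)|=5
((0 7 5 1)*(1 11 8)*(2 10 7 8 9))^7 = ((0 8 1)(2 10 7 5 11 9))^7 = (0 8 1)(2 10 7 5 11 9)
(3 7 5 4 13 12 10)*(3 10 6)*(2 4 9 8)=(2 4 13 12 6 3 7 5 9 8)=[0, 1, 4, 7, 13, 9, 3, 5, 2, 8, 10, 11, 6, 12]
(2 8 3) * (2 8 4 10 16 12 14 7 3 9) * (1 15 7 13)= (1 15 7 3 8 9 2 4 10 16 12 14 13)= [0, 15, 4, 8, 10, 5, 6, 3, 9, 2, 16, 11, 14, 1, 13, 7, 12]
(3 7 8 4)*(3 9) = (3 7 8 4 9) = [0, 1, 2, 7, 9, 5, 6, 8, 4, 3]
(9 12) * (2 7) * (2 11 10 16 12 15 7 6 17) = (2 6 17)(7 11 10 16 12 9 15) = [0, 1, 6, 3, 4, 5, 17, 11, 8, 15, 16, 10, 9, 13, 14, 7, 12, 2]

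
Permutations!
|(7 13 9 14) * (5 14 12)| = 6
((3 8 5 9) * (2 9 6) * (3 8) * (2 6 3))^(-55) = (9)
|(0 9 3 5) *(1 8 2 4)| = 4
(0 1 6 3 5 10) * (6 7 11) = [1, 7, 2, 5, 4, 10, 3, 11, 8, 9, 0, 6] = (0 1 7 11 6 3 5 10)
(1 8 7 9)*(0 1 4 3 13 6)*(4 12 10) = (0 1 8 7 9 12 10 4 3 13 6) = [1, 8, 2, 13, 3, 5, 0, 9, 7, 12, 4, 11, 10, 6]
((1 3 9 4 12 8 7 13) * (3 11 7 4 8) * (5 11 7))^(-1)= ((1 7 13)(3 9 8 4 12)(5 11))^(-1)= (1 13 7)(3 12 4 8 9)(5 11)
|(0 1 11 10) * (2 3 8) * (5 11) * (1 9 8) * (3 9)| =|(0 3 1 5 11 10)(2 9 8)| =6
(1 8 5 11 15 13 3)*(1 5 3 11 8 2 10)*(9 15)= (1 2 10)(3 5 8)(9 15 13 11)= [0, 2, 10, 5, 4, 8, 6, 7, 3, 15, 1, 9, 12, 11, 14, 13]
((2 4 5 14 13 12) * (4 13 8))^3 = (4 8 14 5)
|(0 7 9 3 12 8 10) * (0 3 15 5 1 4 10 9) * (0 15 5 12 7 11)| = |(0 11)(1 4 10 3 7 15 12 8 9 5)| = 10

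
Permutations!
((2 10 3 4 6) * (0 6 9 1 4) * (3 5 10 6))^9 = (0 3)(2 6)(5 10)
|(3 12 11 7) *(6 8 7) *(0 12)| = 7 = |(0 12 11 6 8 7 3)|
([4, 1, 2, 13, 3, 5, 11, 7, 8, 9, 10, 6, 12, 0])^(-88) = [0, 1, 2, 3, 4, 5, 6, 7, 8, 9, 10, 11, 12, 13]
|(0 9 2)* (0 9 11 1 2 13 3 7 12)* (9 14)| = 10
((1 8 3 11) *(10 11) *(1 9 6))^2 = (1 3 11 6 8 10 9)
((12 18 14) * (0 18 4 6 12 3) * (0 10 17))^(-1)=((0 18 14 3 10 17)(4 6 12))^(-1)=(0 17 10 3 14 18)(4 12 6)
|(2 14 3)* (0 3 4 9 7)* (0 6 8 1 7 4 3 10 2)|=20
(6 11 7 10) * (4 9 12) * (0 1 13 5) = (0 1 13 5)(4 9 12)(6 11 7 10) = [1, 13, 2, 3, 9, 0, 11, 10, 8, 12, 6, 7, 4, 5]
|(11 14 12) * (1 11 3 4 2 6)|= |(1 11 14 12 3 4 2 6)|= 8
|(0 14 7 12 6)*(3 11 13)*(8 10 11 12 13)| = |(0 14 7 13 3 12 6)(8 10 11)| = 21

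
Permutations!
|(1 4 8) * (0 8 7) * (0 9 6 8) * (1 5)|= |(1 4 7 9 6 8 5)|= 7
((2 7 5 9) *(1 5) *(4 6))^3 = (1 2 5 7 9)(4 6)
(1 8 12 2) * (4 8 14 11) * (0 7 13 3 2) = (0 7 13 3 2 1 14 11 4 8 12) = [7, 14, 1, 2, 8, 5, 6, 13, 12, 9, 10, 4, 0, 3, 11]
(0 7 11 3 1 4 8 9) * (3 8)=[7, 4, 2, 1, 3, 5, 6, 11, 9, 0, 10, 8]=(0 7 11 8 9)(1 4 3)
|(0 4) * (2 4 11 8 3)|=|(0 11 8 3 2 4)|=6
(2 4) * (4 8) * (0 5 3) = [5, 1, 8, 0, 2, 3, 6, 7, 4] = (0 5 3)(2 8 4)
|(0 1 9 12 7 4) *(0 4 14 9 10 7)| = 7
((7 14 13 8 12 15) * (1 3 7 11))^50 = ((1 3 7 14 13 8 12 15 11))^50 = (1 8 3 12 7 15 14 11 13)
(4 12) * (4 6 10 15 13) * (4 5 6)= [0, 1, 2, 3, 12, 6, 10, 7, 8, 9, 15, 11, 4, 5, 14, 13]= (4 12)(5 6 10 15 13)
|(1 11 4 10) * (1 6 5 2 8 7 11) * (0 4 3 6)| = |(0 4 10)(2 8 7 11 3 6 5)| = 21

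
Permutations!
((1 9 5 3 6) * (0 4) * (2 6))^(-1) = (0 4)(1 6 2 3 5 9)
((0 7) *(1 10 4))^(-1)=(0 7)(1 4 10)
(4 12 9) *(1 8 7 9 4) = [0, 8, 2, 3, 12, 5, 6, 9, 7, 1, 10, 11, 4] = (1 8 7 9)(4 12)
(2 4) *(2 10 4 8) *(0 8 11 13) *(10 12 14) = (0 8 2 11 13)(4 12 14 10) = [8, 1, 11, 3, 12, 5, 6, 7, 2, 9, 4, 13, 14, 0, 10]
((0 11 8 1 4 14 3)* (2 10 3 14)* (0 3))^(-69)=(14)(0 11 8 1 4 2 10)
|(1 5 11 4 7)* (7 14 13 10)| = 8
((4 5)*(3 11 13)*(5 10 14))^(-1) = (3 13 11)(4 5 14 10)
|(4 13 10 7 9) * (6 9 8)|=|(4 13 10 7 8 6 9)|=7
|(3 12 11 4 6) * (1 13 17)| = 15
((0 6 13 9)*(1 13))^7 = ((0 6 1 13 9))^7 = (0 1 9 6 13)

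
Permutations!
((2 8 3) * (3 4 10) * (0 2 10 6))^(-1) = ((0 2 8 4 6)(3 10))^(-1) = (0 6 4 8 2)(3 10)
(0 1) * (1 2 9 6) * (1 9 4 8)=(0 2 4 8 1)(6 9)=[2, 0, 4, 3, 8, 5, 9, 7, 1, 6]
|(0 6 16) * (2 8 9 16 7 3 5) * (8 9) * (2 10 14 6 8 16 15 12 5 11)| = 33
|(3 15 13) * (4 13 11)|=5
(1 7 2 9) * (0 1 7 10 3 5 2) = (0 1 10 3 5 2 9 7) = [1, 10, 9, 5, 4, 2, 6, 0, 8, 7, 3]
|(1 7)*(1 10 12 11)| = 5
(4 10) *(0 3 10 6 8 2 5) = (0 3 10 4 6 8 2 5) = [3, 1, 5, 10, 6, 0, 8, 7, 2, 9, 4]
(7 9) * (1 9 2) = (1 9 7 2) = [0, 9, 1, 3, 4, 5, 6, 2, 8, 7]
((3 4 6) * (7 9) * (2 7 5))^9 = ((2 7 9 5)(3 4 6))^9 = (2 7 9 5)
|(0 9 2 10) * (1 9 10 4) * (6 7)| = |(0 10)(1 9 2 4)(6 7)| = 4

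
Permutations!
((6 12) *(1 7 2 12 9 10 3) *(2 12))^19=((1 7 12 6 9 10 3))^19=(1 10 6 7 3 9 12)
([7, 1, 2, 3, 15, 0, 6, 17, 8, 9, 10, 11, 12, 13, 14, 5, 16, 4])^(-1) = [5, 1, 2, 3, 17, 15, 6, 0, 8, 9, 10, 11, 12, 13, 14, 4, 16, 7]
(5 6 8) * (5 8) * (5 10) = [0, 1, 2, 3, 4, 6, 10, 7, 8, 9, 5] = (5 6 10)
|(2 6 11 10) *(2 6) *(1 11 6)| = |(1 11 10)| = 3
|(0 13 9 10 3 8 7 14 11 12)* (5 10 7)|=|(0 13 9 7 14 11 12)(3 8 5 10)|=28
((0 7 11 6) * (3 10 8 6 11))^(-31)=(11)(0 6 8 10 3 7)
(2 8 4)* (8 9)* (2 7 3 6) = (2 9 8 4 7 3 6) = [0, 1, 9, 6, 7, 5, 2, 3, 4, 8]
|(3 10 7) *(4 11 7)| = |(3 10 4 11 7)| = 5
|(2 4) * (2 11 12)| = 4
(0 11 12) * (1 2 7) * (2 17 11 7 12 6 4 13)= [7, 17, 12, 3, 13, 5, 4, 1, 8, 9, 10, 6, 0, 2, 14, 15, 16, 11]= (0 7 1 17 11 6 4 13 2 12)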